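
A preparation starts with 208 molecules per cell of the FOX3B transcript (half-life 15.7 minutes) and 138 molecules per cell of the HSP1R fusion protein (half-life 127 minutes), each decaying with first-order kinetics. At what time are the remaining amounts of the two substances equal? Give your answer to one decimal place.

Set 208·(1/2)^(t/15.7) = 138·(1/2)^(t/127).
Taking log₂: log₂(208/138) = t·(1/15.7 − 1/127).
log₂(1.5072) = 0.59192; 1/15.7 − 1/127 = 0.05582.
t = 0.59192 / 0.05582 ≈ 10.604 minutes.

10.6 minutes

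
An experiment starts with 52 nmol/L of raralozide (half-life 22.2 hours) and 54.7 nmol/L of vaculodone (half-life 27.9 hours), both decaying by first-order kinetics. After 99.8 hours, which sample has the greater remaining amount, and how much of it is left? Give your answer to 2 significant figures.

raralozide: 52 × (1/2)^4.4955 ≈ 2.3053 nmol/L.
vaculodone: 54.7 × (1/2)^3.5771 ≈ 4.5834 nmol/L.
Vaculodone has more remaining, at ≈ 4.5834 nmol/L.

vaculodone, 4.6 nmol/L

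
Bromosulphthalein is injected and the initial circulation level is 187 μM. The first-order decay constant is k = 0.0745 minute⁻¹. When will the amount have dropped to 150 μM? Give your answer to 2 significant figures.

t½ = ln 2 / k = 0.69315 / 0.0745 ≈ 9.304 minutes.
Fraction remaining = 150/187 ≈ 0.80214.
n = log₂(187/150) = ln(1.2467)/ln 2 ≈ 0.31808 half-lives.
t = n × t½ = 0.31808 × 9.304 ≈ 2.9594 minutes.

3.0 minutes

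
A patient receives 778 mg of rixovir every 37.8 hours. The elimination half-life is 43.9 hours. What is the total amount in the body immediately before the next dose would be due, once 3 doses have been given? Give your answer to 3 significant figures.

794 mg

The 3 doses were given 113.4, 75.6, 37.8 hours ago.
Total = 778·(1/2)^(113.4/43.9) + 778·(1/2)^(75.6/43.9) + 778·(1/2)^(37.8/43.9)
      = 129.83 + 235.82 + 428.33 ≈ 793.98 mg.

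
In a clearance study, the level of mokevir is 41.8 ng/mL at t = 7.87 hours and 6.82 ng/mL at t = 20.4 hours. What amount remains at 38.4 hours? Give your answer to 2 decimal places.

0.50 ng/mL

Over Δt = 20.4 − 7.87 = 12.53 hours, the level fell by a factor of 41.8/6.82 ≈ 6.129.
n = log₂(6.129) ≈ 2.6157 half-lives, so t½ = 12.53/2.6157 ≈ 4.7904 hours.
From t = 20.4 to t = 38.4: 6.82 × (1/2)^((38.4−20.4)/4.7904) ≈ 0.50426 ng/mL.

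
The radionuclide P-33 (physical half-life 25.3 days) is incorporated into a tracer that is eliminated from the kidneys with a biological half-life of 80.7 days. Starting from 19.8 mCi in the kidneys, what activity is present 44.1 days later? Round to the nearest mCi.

1/t_eff = 1/t_phys + 1/t_biol = 1/25.3 + 1/80.7 = 0.051917 per day.
t_eff = 25.3 × 80.7 / (25.3 + 80.7) ≈ 19.261 days.
Remaining = 19.8 × (1/2)^(44.1/19.261) = 19.8 × (1/2)^2.2896 ≈ 4.0499 mCi.

4 mCi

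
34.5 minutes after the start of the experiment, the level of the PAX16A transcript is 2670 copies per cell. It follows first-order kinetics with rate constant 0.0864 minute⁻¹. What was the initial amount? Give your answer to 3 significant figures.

52600 copies per cell

t½ = ln 2 / λ = 0.69315 / 0.0864 ≈ 8.0225 minutes.
Number of half-lives elapsed: n = 34.5/8.0225 ≈ 4.3004.
A₀ = A × 2^n = 2670 × 2^4.3004 = 2670 × 19.704 ≈ 52609 copies per cell.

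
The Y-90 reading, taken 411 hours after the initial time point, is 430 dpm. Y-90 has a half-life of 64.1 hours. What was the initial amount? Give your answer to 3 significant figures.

Number of half-lives elapsed: n = 411/64.1 ≈ 6.4119.
A₀ = A × 2^n = 430 × 2^6.4119 = 430 × 85.145 ≈ 36613 dpm.

36600 dpm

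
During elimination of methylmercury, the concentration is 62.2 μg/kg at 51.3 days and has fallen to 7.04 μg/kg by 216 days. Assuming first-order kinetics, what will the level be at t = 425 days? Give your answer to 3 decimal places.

0.443 μg/kg

Over Δt = 216 − 51.3 = 164.7 days, the level fell by a factor of 62.2/7.04 ≈ 8.8352.
n = log₂(8.8352) ≈ 3.1433 half-lives, so t½ = 164.7/3.1433 ≈ 52.398 days.
From t = 216 to t = 425: 7.04 × (1/2)^((425−216)/52.398) ≈ 0.44345 μg/kg.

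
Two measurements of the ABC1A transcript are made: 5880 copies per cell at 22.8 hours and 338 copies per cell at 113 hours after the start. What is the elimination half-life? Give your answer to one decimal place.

21.9 hours

Over Δt = 113 − 22.8 = 90.2 hours, the level fell by a factor of 5880/338 ≈ 17.396.
n = log₂(17.396) ≈ 4.1207 half-lives, so t½ = 90.2/4.1207 ≈ 21.889 hours.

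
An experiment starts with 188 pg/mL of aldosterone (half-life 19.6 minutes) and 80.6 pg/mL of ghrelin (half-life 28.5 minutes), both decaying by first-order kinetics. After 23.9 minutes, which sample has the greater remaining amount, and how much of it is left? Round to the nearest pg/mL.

aldosterone: 188 × (1/2)^1.2194 ≈ 80.739 pg/mL.
ghrelin: 80.6 × (1/2)^0.8386 ≈ 45.07 pg/mL.
Aldosterone has more remaining, at ≈ 80.739 pg/mL.

aldosterone, 81 pg/mL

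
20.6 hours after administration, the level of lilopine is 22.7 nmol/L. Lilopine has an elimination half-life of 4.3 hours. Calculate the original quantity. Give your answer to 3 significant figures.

628 nmol/L

Number of half-lives elapsed: n = 20.6/4.3 ≈ 4.7907.
A₀ = A × 2^n = 22.7 × 2^4.7907 = 22.7 × 27.679 ≈ 628.3 nmol/L.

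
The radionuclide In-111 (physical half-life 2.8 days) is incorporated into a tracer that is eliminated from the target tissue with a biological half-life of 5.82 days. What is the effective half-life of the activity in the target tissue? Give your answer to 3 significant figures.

1/t_eff = 1/t_phys + 1/t_biol = 1/2.8 + 1/5.82 = 0.52896 per day.
t_eff = 2.8 × 5.82 / (2.8 + 5.82) ≈ 1.8905 days.

1.89 days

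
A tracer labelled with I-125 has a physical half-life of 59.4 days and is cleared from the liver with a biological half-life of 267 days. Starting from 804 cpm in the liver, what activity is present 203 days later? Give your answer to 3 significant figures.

44.4 cpm

1/t_eff = 1/t_phys + 1/t_biol = 1/59.4 + 1/267 = 0.02058 per day.
t_eff = 59.4 × 267 / (59.4 + 267) ≈ 48.59 days.
Remaining = 804 × (1/2)^(203/48.59) = 804 × (1/2)^4.1778 ≈ 44.423 cpm.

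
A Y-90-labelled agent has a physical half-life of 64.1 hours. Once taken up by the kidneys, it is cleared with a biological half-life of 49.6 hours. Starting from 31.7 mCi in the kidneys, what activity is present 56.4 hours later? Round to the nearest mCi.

8 mCi

1/t_eff = 1/t_phys + 1/t_biol = 1/64.1 + 1/49.6 = 0.035762 per hour.
t_eff = 64.1 × 49.6 / (64.1 + 49.6) ≈ 27.963 hours.
Remaining = 31.7 × (1/2)^(56.4/27.963) = 31.7 × (1/2)^2.017 ≈ 7.8323 mCi.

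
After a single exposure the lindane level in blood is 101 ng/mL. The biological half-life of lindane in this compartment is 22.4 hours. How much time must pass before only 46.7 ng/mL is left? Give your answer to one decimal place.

24.9 hours

Fraction remaining = 46.7/101 ≈ 0.46238.
n = log₂(101/46.7) = ln(2.1627)/ln 2 ≈ 1.1129 half-lives.
t = n × t½ = 1.1129 × 22.4 ≈ 24.928 hours.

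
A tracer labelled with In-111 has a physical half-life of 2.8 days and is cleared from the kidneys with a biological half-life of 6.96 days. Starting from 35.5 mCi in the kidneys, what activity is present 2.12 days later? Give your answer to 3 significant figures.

1/t_eff = 1/t_phys + 1/t_biol = 1/2.8 + 1/6.96 = 0.50082 per day.
t_eff = 2.8 × 6.96 / (2.8 + 6.96) ≈ 1.9967 days.
Remaining = 35.5 × (1/2)^(2.12/1.9967) = 35.5 × (1/2)^1.0617 ≈ 17.006 mCi.

17.0 mCi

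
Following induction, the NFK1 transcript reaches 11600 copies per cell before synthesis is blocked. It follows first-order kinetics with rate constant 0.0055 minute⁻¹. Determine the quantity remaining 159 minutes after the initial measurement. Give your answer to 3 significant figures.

t½ = ln 2 / λ = 0.69315 / 0.0055 ≈ 126.03 minutes.
Number of half-lives: n = 159/126.03 ≈ 1.2616.
Remaining = 11600 × (1/2)^1.2616 = 11600 × 0.41707 ≈ 4838 copies per cell.

4840 copies per cell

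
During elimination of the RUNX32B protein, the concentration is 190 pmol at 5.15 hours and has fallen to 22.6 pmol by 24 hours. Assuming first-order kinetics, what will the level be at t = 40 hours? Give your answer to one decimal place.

Over Δt = 24 − 5.15 = 18.85 hours, the level fell by a factor of 190/22.6 ≈ 8.4071.
n = log₂(8.4071) ≈ 3.0716 half-lives, so t½ = 18.85/3.0716 ≈ 6.1369 hours.
From t = 24 to t = 40: 22.6 × (1/2)^((40−24)/6.1369) ≈ 3.7091 pmol.

3.7 pmol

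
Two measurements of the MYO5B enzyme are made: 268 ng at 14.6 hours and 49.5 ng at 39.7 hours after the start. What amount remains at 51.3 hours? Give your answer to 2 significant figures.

23 ng

Over Δt = 39.7 − 14.6 = 25.1 hours, the level fell by a factor of 268/49.5 ≈ 5.4141.
n = log₂(5.4141) ≈ 2.4367 half-lives, so t½ = 25.1/2.4367 ≈ 10.301 hours.
From t = 39.7 to t = 51.3: 49.5 × (1/2)^((51.3−39.7)/10.301) ≈ 22.678 ng.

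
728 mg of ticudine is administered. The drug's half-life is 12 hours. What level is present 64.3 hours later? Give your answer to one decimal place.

17.7 mg

Number of half-lives: n = 64.3/12 ≈ 5.3583.
Remaining = 728 × (1/2)^5.3583 = 728 × 0.024377 ≈ 17.746 mg.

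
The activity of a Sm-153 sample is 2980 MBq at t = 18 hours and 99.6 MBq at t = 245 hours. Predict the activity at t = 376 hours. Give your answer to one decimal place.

14.0 MBq

Over Δt = 245 − 18 = 227 hours, the level fell by a factor of 2980/99.6 ≈ 29.92.
n = log₂(29.92) ≈ 4.903 half-lives, so t½ = 227/4.903 ≈ 46.298 hours.
From t = 245 to t = 376: 99.6 × (1/2)^((376−245)/46.298) ≈ 14.012 MBq.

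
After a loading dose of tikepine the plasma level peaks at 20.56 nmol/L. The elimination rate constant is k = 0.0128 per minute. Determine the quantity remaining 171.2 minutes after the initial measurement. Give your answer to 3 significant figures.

t½ = ln 2 / k = 0.69315 / 0.0128 ≈ 54.152 minutes.
Number of half-lives: n = 171.2/54.152 ≈ 3.1615.
Remaining = 20.56 × (1/2)^3.1615 = 20.56 × 0.11176 ≈ 2.2979 nmol/L.

2.30 nmol/L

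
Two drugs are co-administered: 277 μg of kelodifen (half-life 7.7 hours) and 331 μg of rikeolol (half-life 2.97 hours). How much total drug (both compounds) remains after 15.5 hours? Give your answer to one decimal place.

77.5 μg

kelodifen: 277 × (1/2)^(15.5/7.7) = 277 × (1/2)^2.013 ≈ 68.629 μg.
rikeolol: 331 × (1/2)^(15.5/2.97) = 331 × (1/2)^5.2189 ≈ 8.8878 μg.
Total = 68.629 + 8.8878 ≈ 77.517 μg.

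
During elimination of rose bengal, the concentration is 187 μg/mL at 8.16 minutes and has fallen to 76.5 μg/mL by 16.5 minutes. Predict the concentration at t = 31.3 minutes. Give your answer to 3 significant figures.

Over Δt = 16.5 − 8.16 = 8.34 minutes, the level fell by a factor of 187/76.5 ≈ 2.4444.
n = log₂(2.4444) ≈ 1.2895 half-lives, so t½ = 8.34/1.2895 ≈ 6.4676 minutes.
From t = 16.5 to t = 31.3: 76.5 × (1/2)^((31.3−16.5)/6.4676) ≈ 15.66 μg/mL.

15.7 μg/mL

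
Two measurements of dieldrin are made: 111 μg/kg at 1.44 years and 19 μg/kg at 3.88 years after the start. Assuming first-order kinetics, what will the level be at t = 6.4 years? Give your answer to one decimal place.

3.1 μg/kg

Over Δt = 3.88 − 1.44 = 2.44 years, the level fell by a factor of 111/19 ≈ 5.8421.
n = log₂(5.8421) ≈ 2.5465 half-lives, so t½ = 2.44/2.5465 ≈ 0.95818 years.
From t = 3.88 to t = 6.4: 19 × (1/2)^((6.4−3.88)/0.95818) ≈ 3.0694 μg/kg.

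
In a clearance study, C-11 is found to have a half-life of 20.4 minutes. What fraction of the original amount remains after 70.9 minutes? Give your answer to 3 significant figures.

n = 70.9/20.4 ≈ 3.4755 half-lives.
Fraction remaining = (1/2)^3.4755 ≈ 0.089903.

0.0899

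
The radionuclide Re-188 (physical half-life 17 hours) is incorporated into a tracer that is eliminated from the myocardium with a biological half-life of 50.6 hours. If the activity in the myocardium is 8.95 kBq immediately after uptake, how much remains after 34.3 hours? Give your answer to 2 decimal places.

1/t_eff = 1/t_phys + 1/t_biol = 1/17 + 1/50.6 = 0.078586 per hour.
t_eff = 17 × 50.6 / (17 + 50.6) ≈ 12.725 hours.
Remaining = 8.95 × (1/2)^(34.3/12.725) = 8.95 × (1/2)^2.6955 ≈ 1.3816 kBq.

1.38 kBq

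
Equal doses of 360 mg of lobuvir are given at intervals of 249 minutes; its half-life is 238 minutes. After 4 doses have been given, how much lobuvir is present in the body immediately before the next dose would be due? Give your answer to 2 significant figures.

The 4 doses were given 996, 747, 498, 249 minutes ago.
Total = 360·(1/2)^(996/238) + 360·(1/2)^(747/238) + 360·(1/2)^(498/238) + 360·(1/2)^(249/238)
      = 19.794 + 40.876 + 84.414 + 174.32 ≈ 319.41 mg.

320 mg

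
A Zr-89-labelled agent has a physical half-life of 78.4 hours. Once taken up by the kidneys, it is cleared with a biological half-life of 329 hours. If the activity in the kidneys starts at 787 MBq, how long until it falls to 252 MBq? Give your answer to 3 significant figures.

1/t_eff = 1/t_phys + 1/t_biol = 1/78.4 + 1/329 = 0.015795 per hour.
t_eff = 78.4 × 329 / (78.4 + 329) ≈ 63.313 hours.
n = log₂(787/252) ≈ 1.6429; t = 1.6429 × 63.313 ≈ 104.02 hours.

104 hours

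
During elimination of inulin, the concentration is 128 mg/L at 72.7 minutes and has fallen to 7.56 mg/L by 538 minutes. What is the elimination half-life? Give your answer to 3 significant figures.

114 minutes

Over Δt = 538 − 72.7 = 465.3 minutes, the level fell by a factor of 128/7.56 ≈ 16.931.
n = log₂(16.931) ≈ 4.0816 half-lives, so t½ = 465.3/4.0816 ≈ 114 minutes.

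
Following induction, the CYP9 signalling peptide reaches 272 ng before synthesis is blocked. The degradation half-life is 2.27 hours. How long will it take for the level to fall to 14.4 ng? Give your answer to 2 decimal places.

Fraction remaining = 14.4/272 ≈ 0.052941.
n = log₂(272/14.4) = ln(18.889)/ln 2 ≈ 4.2395 half-lives.
t = n × t½ = 4.2395 × 2.27 ≈ 9.6236 hours.

9.62 hours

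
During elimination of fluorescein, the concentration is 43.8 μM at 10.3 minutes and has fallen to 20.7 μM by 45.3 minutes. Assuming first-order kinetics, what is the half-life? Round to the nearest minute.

Over Δt = 45.3 − 10.3 = 35 minutes, the level fell by a factor of 43.8/20.7 ≈ 2.1159.
n = log₂(2.1159) ≈ 1.0813 half-lives, so t½ = 35/1.0813 ≈ 32.368 minutes.

32 minutes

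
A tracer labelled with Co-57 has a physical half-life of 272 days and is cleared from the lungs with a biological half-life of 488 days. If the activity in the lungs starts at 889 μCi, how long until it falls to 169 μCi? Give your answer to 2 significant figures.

1/t_eff = 1/t_phys + 1/t_biol = 1/272 + 1/488 = 0.0057257 per day.
t_eff = 272 × 488 / (272 + 488) ≈ 174.65 days.
n = log₂(889/169) ≈ 2.3952; t = 2.3952 × 174.65 ≈ 418.32 days.

420 days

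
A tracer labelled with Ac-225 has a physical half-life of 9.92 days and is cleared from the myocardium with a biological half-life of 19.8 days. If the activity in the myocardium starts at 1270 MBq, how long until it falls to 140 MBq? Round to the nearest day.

1/t_eff = 1/t_phys + 1/t_biol = 1/9.92 + 1/19.8 = 0.15131 per day.
t_eff = 9.92 × 19.8 / (9.92 + 19.8) ≈ 6.6089 days.
n = log₂(1270/140) ≈ 3.1813; t = 3.1813 × 6.6089 ≈ 21.025 days.

21 days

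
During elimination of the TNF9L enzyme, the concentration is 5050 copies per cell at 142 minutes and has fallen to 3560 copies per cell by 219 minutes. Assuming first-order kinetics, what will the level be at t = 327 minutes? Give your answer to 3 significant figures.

2180 copies per cell

Over Δt = 219 − 142 = 77 minutes, the level fell by a factor of 5050/3560 ≈ 1.4185.
n = log₂(1.4185) ≈ 0.50441 half-lives, so t½ = 77/0.50441 ≈ 152.65 minutes.
From t = 219 to t = 327: 3560 × (1/2)^((327−219)/152.65) ≈ 2180.1 copies per cell.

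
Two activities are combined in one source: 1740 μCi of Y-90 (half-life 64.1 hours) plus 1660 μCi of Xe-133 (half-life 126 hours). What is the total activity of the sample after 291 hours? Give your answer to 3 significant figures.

Y-90: 1740 × (1/2)^(291/64.1) = 1740 × (1/2)^4.5398 ≈ 74.806 μCi.
Xe-133: 1660 × (1/2)^(291/126) = 1660 × (1/2)^2.3095 ≈ 334.87 μCi.
Total = 74.806 + 334.87 ≈ 409.67 μCi.

410 μCi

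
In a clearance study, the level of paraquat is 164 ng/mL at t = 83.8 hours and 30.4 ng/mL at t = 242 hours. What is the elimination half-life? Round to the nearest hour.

Over Δt = 242 − 83.8 = 158.2 hours, the level fell by a factor of 164/30.4 ≈ 5.3947.
n = log₂(5.3947) ≈ 2.4316 half-lives, so t½ = 158.2/2.4316 ≈ 65.061 hours.

65 hours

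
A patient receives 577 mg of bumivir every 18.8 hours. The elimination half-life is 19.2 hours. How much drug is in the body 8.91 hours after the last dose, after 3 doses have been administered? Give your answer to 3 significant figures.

The 3 doses were given 46.51, 27.71, 8.91 hours ago.
Total = 577·(1/2)^(46.51/19.2) + 577·(1/2)^(27.71/19.2) + 577·(1/2)^(8.91/19.2)
      = 107.64 + 212.19 + 418.29 ≈ 738.12 mg.

738 mg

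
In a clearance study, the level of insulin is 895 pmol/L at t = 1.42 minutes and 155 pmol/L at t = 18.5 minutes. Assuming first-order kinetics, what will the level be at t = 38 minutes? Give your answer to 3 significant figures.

Over Δt = 18.5 − 1.42 = 17.08 minutes, the level fell by a factor of 895/155 ≈ 5.7742.
n = log₂(5.7742) ≈ 2.5296 half-lives, so t½ = 17.08/2.5296 ≈ 6.752 minutes.
From t = 18.5 to t = 38: 155 × (1/2)^((38−18.5)/6.752) ≈ 20.939 pmol/L.

20.9 pmol/L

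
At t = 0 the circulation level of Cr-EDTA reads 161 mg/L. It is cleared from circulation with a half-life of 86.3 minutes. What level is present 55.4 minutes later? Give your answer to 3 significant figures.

103 mg/L

Number of half-lives: n = 55.4/86.3 ≈ 0.64195.
Remaining = 161 × (1/2)^0.64195 = 161 × 0.64085 ≈ 103.18 mg/L.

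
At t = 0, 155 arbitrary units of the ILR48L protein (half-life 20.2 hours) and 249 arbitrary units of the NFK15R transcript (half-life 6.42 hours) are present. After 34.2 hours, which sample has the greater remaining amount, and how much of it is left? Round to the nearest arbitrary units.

ILR48L protein: 155 × (1/2)^1.6931 ≈ 47.937 arbitrary units.
NFK15R transcript: 249 × (1/2)^5.3271 ≈ 6.2027 arbitrary units.
ILR48L protein has more remaining, at ≈ 47.937 arbitrary units.

ILR48L protein, 48 arbitrary units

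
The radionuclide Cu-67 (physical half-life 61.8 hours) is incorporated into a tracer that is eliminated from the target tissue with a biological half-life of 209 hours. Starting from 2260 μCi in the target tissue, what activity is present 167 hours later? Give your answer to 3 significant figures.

1/t_eff = 1/t_phys + 1/t_biol = 1/61.8 + 1/209 = 0.020966 per hour.
t_eff = 61.8 × 209 / (61.8 + 209) ≈ 47.696 hours.
Remaining = 2260 × (1/2)^(167/47.696) = 2260 × (1/2)^3.5013 ≈ 199.58 μCi.

200 μCi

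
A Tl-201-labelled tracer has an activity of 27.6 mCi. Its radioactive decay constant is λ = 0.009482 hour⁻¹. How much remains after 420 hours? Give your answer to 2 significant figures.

0.51 mCi

t½ = ln 2 / λ = 0.69315 / 0.009482 ≈ 73.101 hours.
Number of half-lives: n = 420/73.101 ≈ 5.7454.
Remaining = 27.6 × (1/2)^5.7454 = 27.6 × 0.01864 ≈ 0.51447 mCi.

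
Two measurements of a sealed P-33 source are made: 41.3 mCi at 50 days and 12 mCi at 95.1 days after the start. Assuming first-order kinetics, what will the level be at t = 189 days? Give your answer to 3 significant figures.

0.915 mCi

Over Δt = 95.1 − 50 = 45.1 days, the level fell by a factor of 41.3/12 ≈ 3.4417.
n = log₂(3.4417) ≈ 1.7831 half-lives, so t½ = 45.1/1.7831 ≈ 25.293 days.
From t = 95.1 to t = 189: 12 × (1/2)^((189−95.1)/25.293) ≈ 0.91539 mCi.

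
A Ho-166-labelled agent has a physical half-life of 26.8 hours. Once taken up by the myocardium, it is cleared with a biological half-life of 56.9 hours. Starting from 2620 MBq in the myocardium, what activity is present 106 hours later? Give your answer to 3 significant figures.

46.4 MBq

1/t_eff = 1/t_phys + 1/t_biol = 1/26.8 + 1/56.9 = 0.054888 per hour.
t_eff = 26.8 × 56.9 / (26.8 + 56.9) ≈ 18.219 hours.
Remaining = 2620 × (1/2)^(106/18.219) = 2620 × (1/2)^5.8181 ≈ 46.437 MBq.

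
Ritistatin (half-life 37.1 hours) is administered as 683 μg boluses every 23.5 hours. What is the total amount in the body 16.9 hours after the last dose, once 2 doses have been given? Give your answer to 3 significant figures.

The 2 doses were given 40.4, 16.9 hours ago.
Total = 683·(1/2)^(40.4/37.1) + 683·(1/2)^(16.9/37.1)
      = 321.08 + 498.07 ≈ 819.15 μg.

819 μg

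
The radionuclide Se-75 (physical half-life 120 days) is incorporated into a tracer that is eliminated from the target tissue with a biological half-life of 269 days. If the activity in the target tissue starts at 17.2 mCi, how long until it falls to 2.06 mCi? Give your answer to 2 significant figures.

250 days

1/t_eff = 1/t_phys + 1/t_biol = 1/120 + 1/269 = 0.012051 per day.
t_eff = 120 × 269 / (120 + 269) ≈ 82.982 days.
n = log₂(17.2/2.06) ≈ 3.0617; t = 3.0617 × 82.982 ≈ 254.07 days.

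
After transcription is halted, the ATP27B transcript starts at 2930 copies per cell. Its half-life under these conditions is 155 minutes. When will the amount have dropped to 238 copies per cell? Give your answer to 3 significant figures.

Fraction remaining = 238/2930 ≈ 0.081229.
n = log₂(2930/238) = ln(12.311)/ln 2 ≈ 3.6219 half-lives.
t = n × t½ = 3.6219 × 155 ≈ 561.39 minutes.

561 minutes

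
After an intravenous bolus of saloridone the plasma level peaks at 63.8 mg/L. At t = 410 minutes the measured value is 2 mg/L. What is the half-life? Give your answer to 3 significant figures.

82.1 minutes

A/A₀ = 2/63.8 ≈ 0.031348.
n = log₂(31.9) ≈ 4.9955 half-lives elapsed in 410 minutes.
t½ = 410/4.9955 ≈ 82.074 minutes.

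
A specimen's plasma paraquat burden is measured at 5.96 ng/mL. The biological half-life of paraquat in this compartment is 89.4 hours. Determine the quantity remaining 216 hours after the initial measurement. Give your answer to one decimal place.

Number of half-lives: n = 216/89.4 ≈ 2.4161.
Remaining = 5.96 × (1/2)^2.4161 = 5.96 × 0.18736 ≈ 1.1167 ng/mL.

1.1 ng/mL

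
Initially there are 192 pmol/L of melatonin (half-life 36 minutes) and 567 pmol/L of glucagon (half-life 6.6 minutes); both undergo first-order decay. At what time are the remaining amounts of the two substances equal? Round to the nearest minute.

13 minutes

Set 192·(1/2)^(t/36) = 567·(1/2)^(t/6.6).
Taking log₂: log₂(192/567) = t·(1/36 − 1/6.6).
log₂(0.33862) = -1.5622; 1/36 − 1/6.6 = -0.12374.
t = -1.5622 / -0.12374 ≈ 12.625 minutes.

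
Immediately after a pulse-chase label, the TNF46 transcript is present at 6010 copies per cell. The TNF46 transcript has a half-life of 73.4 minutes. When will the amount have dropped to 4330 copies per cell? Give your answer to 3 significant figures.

Fraction remaining = 4330/6010 ≈ 0.72047.
n = log₂(6010/4330) = ln(1.388)/ln 2 ≈ 0.473 half-lives.
t = n × t½ = 0.473 × 73.4 ≈ 34.718 minutes.

34.7 minutes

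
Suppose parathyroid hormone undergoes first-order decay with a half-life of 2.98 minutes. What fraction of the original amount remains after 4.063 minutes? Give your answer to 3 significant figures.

0.389

n = 4.063/2.98 ≈ 1.3634 half-lives.
Fraction remaining = (1/2)^1.3634 ≈ 0.38866.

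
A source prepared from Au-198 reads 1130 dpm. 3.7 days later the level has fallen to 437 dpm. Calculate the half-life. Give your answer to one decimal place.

A/A₀ = 437/1130 ≈ 0.38673.
n = log₂(2.5858) ≈ 1.3706 half-lives elapsed in 3.7 days.
t½ = 3.7/1.3706 ≈ 2.6995 days.

2.7 days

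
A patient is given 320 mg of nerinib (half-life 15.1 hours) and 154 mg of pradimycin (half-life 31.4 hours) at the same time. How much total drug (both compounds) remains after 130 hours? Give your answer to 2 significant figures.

nerinib: 320 × (1/2)^(130/15.1) = 320 × (1/2)^8.6093 ≈ 0.81941 mg.
pradimycin: 154 × (1/2)^(130/31.4) = 154 × (1/2)^4.1401 ≈ 8.7341 mg.
Total = 0.81941 + 8.7341 ≈ 9.5535 mg.

9.6 mg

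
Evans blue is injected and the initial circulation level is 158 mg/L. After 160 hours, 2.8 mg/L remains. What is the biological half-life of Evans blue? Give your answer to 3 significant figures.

27.5 hours

A/A₀ = 2.8/158 ≈ 0.017722.
n = log₂(56.429) ≈ 5.8184 half-lives elapsed in 160 hours.
t½ = 160/5.8184 ≈ 27.499 hours.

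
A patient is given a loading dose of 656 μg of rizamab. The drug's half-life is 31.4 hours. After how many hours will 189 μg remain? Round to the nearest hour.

Fraction remaining = 189/656 ≈ 0.28811.
n = log₂(656/189) = ln(3.4709)/ln 2 ≈ 1.7953 half-lives.
t = n × t½ = 1.7953 × 31.4 ≈ 56.373 hours.

56 hours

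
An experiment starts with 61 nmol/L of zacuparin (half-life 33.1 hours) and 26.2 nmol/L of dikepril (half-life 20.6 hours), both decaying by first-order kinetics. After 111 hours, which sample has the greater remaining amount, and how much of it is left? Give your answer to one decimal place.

zacuparin, 6.0 nmol/L

zacuparin: 61 × (1/2)^3.3535 ≈ 5.9681 nmol/L.
dikepril: 26.2 × (1/2)^5.3883 ≈ 0.62553 nmol/L.
Zacuparin has more remaining, at ≈ 5.9681 nmol/L.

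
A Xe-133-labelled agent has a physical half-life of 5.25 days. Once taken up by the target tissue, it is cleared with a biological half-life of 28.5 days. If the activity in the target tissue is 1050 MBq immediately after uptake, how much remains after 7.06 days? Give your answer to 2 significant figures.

1/t_eff = 1/t_phys + 1/t_biol = 1/5.25 + 1/28.5 = 0.22556 per day.
t_eff = 5.25 × 28.5 / (5.25 + 28.5) ≈ 4.4333 days.
Remaining = 1050 × (1/2)^(7.06/4.4333) = 1050 × (1/2)^1.5925 ≈ 348.18 MBq.

350 MBq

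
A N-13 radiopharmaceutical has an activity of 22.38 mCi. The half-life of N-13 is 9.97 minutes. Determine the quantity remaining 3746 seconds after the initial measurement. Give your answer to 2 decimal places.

Convert the elapsed time: 3746 seconds = 62.4333 minutes.
Number of half-lives: n = 62.4333/9.97 ≈ 6.2621.
Remaining = 22.38 × (1/2)^6.2621 = 22.38 × 0.013029 ≈ 0.29159 mCi.

0.29 mCi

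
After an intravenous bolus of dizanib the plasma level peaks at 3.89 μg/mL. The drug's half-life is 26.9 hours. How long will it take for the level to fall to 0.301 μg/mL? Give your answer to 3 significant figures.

99.3 hours

Fraction remaining = 0.301/3.89 ≈ 0.077378.
n = log₂(3.89/0.301) = ln(12.924)/ln 2 ≈ 3.6919 half-lives.
t = n × t½ = 3.6919 × 26.9 ≈ 99.313 hours.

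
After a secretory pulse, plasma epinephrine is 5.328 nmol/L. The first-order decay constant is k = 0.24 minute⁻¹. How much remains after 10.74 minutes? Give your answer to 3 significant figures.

0.405 nmol/L

t½ = ln 2 / k = 0.69315 / 0.24 ≈ 2.8881 minutes.
Number of half-lives: n = 10.74/2.8881 ≈ 3.7187.
Remaining = 5.328 × (1/2)^3.7187 = 5.328 × 0.075956 ≈ 0.40469 nmol/L.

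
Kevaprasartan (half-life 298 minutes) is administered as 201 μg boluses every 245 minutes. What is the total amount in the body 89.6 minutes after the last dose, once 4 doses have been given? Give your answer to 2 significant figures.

340 μg

The 4 doses were given 824.6, 579.6, 334.6, 89.6 minutes ago.
Total = 201·(1/2)^(824.6/298) + 201·(1/2)^(579.6/298) + 201·(1/2)^(334.6/298) + 201·(1/2)^(89.6/298)
      = 29.526 + 52.204 + 92.298 + 163.19 ≈ 337.22 μg.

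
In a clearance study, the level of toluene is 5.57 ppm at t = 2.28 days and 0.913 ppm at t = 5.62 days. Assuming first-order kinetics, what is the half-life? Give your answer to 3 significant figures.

1.28 days

Over Δt = 5.62 − 2.28 = 3.34 days, the level fell by a factor of 5.57/0.913 ≈ 6.1008.
n = log₂(6.1008) ≈ 2.609 half-lives, so t½ = 3.34/2.609 ≈ 1.2802 days.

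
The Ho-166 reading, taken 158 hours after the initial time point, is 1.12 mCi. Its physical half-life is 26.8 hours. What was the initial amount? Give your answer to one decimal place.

Number of half-lives elapsed: n = 158/26.8 ≈ 5.8955.
A₀ = A × 2^n = 1.12 × 2^5.8955 = 1.12 × 59.529 ≈ 66.673 mCi.

66.7 mCi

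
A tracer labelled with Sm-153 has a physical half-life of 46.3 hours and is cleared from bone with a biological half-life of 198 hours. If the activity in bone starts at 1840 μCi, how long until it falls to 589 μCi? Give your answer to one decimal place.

1/t_eff = 1/t_phys + 1/t_biol = 1/46.3 + 1/198 = 0.026649 per hour.
t_eff = 46.3 × 198 / (46.3 + 198) ≈ 37.525 hours.
n = log₂(1840/589) ≈ 1.6434; t = 1.6434 × 37.525 ≈ 61.668 hours.

61.7 hours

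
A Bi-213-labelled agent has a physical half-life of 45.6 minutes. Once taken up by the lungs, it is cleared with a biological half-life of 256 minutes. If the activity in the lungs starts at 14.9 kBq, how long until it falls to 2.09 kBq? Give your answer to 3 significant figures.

1/t_eff = 1/t_phys + 1/t_biol = 1/45.6 + 1/256 = 0.025836 per minute.
t_eff = 45.6 × 256 / (45.6 + 256) ≈ 38.706 minutes.
n = log₂(14.9/2.09) ≈ 2.8337; t = 2.8337 × 38.706 ≈ 109.68 minutes.

110 minutes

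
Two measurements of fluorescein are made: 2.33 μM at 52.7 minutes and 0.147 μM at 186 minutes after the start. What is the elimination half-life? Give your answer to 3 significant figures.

33.4 minutes

Over Δt = 186 − 52.7 = 133.3 minutes, the level fell by a factor of 2.33/0.147 ≈ 15.85.
n = log₂(15.85) ≈ 3.9864 half-lives, so t½ = 133.3/3.9864 ≈ 33.438 minutes.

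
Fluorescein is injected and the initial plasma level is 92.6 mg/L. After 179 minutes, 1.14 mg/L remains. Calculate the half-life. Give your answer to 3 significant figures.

A/A₀ = 1.14/92.6 ≈ 0.012311.
n = log₂(81.228) ≈ 6.3439 half-lives elapsed in 179 minutes.
t½ = 179/6.3439 ≈ 28.216 minutes.

28.2 minutes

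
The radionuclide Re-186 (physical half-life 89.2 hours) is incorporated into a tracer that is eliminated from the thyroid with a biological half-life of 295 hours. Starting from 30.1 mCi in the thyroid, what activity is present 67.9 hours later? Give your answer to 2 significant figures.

15 mCi

1/t_eff = 1/t_phys + 1/t_biol = 1/89.2 + 1/295 = 0.014601 per hour.
t_eff = 89.2 × 295 / (89.2 + 295) ≈ 68.49 hours.
Remaining = 30.1 × (1/2)^(67.9/68.49) = 30.1 × (1/2)^0.99138 ≈ 15.14 mCi.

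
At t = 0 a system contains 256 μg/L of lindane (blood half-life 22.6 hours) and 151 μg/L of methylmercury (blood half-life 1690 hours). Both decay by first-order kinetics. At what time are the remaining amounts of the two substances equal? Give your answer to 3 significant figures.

Set 256·(1/2)^(t/22.6) = 151·(1/2)^(t/1690).
Taking log₂: log₂(256/151) = t·(1/22.6 − 1/1690).
log₂(1.6954) = 0.7616; 1/22.6 − 1/1690 = 0.043656.
t = 0.7616 / 0.043656 ≈ 17.445 hours.

17.4 hours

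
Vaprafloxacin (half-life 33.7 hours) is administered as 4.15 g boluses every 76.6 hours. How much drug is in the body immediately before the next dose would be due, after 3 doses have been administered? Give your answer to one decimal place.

1.1 g

The 3 doses were given 229.8, 153.2, 76.6 hours ago.
Total = 4.15·(1/2)^(229.8/33.7) + 4.15·(1/2)^(153.2/33.7) + 4.15·(1/2)^(76.6/33.7)
      = 0.036756 + 0.17765 + 0.85863 ≈ 1.073 g.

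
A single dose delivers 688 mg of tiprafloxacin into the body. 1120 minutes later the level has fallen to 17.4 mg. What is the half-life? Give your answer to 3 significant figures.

211 minutes

A/A₀ = 17.4/688 ≈ 0.025291.
n = log₂(39.54) ≈ 5.3052 half-lives elapsed in 1120 minutes.
t½ = 1120/5.3052 ≈ 211.11 minutes.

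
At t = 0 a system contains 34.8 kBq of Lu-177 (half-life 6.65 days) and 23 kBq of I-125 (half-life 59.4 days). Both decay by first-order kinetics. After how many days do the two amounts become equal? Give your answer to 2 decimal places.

4.47 days

Set 34.8·(1/2)^(t/6.65) = 23·(1/2)^(t/59.4).
Taking log₂: log₂(34.8/23) = t·(1/6.65 − 1/59.4).
log₂(1.513) = 0.59745; 1/6.65 − 1/59.4 = 0.13354.
t = 0.59745 / 0.13354 ≈ 4.4739 days.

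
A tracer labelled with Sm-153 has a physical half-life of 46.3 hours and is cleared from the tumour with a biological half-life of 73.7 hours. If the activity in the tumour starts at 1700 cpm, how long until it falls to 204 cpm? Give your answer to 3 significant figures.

87.0 hours

1/t_eff = 1/t_phys + 1/t_biol = 1/46.3 + 1/73.7 = 0.035167 per hour.
t_eff = 46.3 × 73.7 / (46.3 + 73.7) ≈ 28.436 hours.
n = log₂(1700/204) ≈ 3.0589; t = 3.0589 × 28.436 ≈ 86.982 hours.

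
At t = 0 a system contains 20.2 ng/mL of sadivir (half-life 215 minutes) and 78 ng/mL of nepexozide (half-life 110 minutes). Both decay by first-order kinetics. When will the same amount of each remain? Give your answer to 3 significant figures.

439 minutes

Set 20.2·(1/2)^(t/215) = 78·(1/2)^(t/110).
Taking log₂: log₂(20.2/78) = t·(1/215 − 1/110).
log₂(0.25897) = -1.9491; 1/215 − 1/110 = -0.0044397.
t = -1.9491 / -0.0044397 ≈ 439.02 minutes.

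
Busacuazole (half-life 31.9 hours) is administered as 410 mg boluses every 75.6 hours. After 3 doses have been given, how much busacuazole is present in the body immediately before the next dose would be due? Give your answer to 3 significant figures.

97.6 mg

The 3 doses were given 226.8, 151.2, 75.6 hours ago.
Total = 410·(1/2)^(226.8/31.9) + 410·(1/2)^(151.2/31.9) + 410·(1/2)^(75.6/31.9)
      = 2.9686 + 15.345 + 79.318 ≈ 97.631 mg.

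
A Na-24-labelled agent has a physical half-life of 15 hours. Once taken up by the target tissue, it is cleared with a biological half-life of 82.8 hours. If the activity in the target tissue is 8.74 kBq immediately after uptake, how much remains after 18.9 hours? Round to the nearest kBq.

1/t_eff = 1/t_phys + 1/t_biol = 1/15 + 1/82.8 = 0.078744 per hour.
t_eff = 15 × 82.8 / (15 + 82.8) ≈ 12.699 hours.
Remaining = 8.74 × (1/2)^(18.9/12.699) = 8.74 × (1/2)^1.4883 ≈ 3.1153 kBq.

3 kBq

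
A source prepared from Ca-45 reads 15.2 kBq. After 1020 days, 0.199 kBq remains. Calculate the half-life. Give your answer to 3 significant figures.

163 days

A/A₀ = 0.199/15.2 ≈ 0.013092.
n = log₂(76.382) ≈ 6.2552 half-lives elapsed in 1020 days.
t½ = 1020/6.2552 ≈ 163.07 days.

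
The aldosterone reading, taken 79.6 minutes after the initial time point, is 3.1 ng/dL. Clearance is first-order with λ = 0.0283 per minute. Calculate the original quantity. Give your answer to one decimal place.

29.5 ng/dL

t½ = ln 2 / λ = 0.69315 / 0.0283 ≈ 24.493 minutes.
Number of half-lives elapsed: n = 79.6/24.493 ≈ 3.2499.
A₀ = A × 2^n = 3.1 × 2^3.2499 = 3.1 × 9.5132 ≈ 29.491 ng/dL.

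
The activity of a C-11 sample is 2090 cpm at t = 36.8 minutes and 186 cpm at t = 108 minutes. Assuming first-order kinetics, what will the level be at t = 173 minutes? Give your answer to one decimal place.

20.4 cpm

Over Δt = 108 − 36.8 = 71.2 minutes, the level fell by a factor of 2090/186 ≈ 11.237.
n = log₂(11.237) ≈ 3.4901 half-lives, so t½ = 71.2/3.4901 ≈ 20.4 minutes.
From t = 108 to t = 173: 186 × (1/2)^((173−108)/20.4) ≈ 20.435 cpm.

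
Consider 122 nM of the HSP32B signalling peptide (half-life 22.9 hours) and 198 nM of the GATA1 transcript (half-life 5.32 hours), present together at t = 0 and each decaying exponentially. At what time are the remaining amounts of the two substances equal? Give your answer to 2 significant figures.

Set 122·(1/2)^(t/22.9) = 198·(1/2)^(t/5.32).
Taking log₂: log₂(122/198) = t·(1/22.9 − 1/5.32).
log₂(0.61616) = -0.69862; 1/22.9 − 1/5.32 = -0.1443.
t = -0.69862 / -0.1443 ≈ 4.8414 hours.

4.8 hours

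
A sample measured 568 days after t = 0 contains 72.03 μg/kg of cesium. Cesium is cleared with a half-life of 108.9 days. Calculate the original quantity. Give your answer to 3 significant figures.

2680 μg/kg

Number of half-lives elapsed: n = 568/108.9 ≈ 5.2158.
A₀ = A × 2^n = 72.03 × 2^5.2158 = 72.03 × 37.163 ≈ 2676.8 μg/kg.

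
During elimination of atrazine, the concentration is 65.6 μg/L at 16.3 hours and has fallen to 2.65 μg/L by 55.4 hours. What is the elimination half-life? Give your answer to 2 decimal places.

Over Δt = 55.4 − 16.3 = 39.1 hours, the level fell by a factor of 65.6/2.65 ≈ 24.755.
n = log₂(24.755) ≈ 4.6296 half-lives, so t½ = 39.1/4.6296 ≈ 8.4456 hours.

8.45 hours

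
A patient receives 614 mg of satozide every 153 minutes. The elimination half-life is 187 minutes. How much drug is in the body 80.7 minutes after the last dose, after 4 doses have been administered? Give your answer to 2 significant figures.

The 4 doses were given 539.7, 386.7, 233.7, 80.7 minutes ago.
Total = 614·(1/2)^(539.7/187) + 614·(1/2)^(386.7/187) + 614·(1/2)^(233.7/187) + 614·(1/2)^(80.7/187)
      = 83.055 + 146.44 + 258.2 + 455.26 ≈ 942.96 mg.

940 mg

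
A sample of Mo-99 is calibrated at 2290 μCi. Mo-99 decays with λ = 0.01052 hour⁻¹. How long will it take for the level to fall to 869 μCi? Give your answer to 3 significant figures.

t½ = ln 2 / λ = 0.69315 / 0.01052 ≈ 65.889 hours.
Fraction remaining = 869/2290 ≈ 0.37948.
n = log₂(2290/869) = ln(2.6352)/ln 2 ≈ 1.3979 half-lives.
t = n × t½ = 1.3979 × 65.889 ≈ 92.107 hours.

92.1 hours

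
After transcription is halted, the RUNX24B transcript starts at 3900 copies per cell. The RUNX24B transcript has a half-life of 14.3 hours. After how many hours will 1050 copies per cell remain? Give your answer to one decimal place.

27.1 hours

Fraction remaining = 1050/3900 ≈ 0.26923.
n = log₂(3900/1050) = ln(3.7143)/ln 2 ≈ 1.8931 half-lives.
t = n × t½ = 1.8931 × 14.3 ≈ 27.071 hours.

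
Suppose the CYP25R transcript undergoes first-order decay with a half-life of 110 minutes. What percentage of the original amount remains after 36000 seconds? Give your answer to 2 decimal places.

2.28%

36000 seconds = 600 minutes.
n = 600/110 ≈ 5.4545 half-lives.
Fraction remaining = (1/2)^5.4545 ≈ 0.022804, i.e. 2.2804%.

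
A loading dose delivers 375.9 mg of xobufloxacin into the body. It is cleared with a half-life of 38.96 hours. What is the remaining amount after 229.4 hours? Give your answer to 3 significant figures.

Number of half-lives: n = 229.4/38.96 ≈ 5.8881.
Remaining = 375.9 × (1/2)^5.8881 = 375.9 × 0.016885 ≈ 6.3472 mg.

6.35 mg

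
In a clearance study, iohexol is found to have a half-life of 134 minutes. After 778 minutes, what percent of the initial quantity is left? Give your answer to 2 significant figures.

1.8%

n = 778/134 ≈ 5.806 half-lives.
Fraction remaining = (1/2)^5.806 ≈ 0.017874, i.e. 1.7874%.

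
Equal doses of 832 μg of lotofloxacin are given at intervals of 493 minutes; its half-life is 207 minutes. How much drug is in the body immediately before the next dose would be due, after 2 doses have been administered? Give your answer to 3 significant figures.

190 μg

The 2 doses were given 986, 493 minutes ago.
Total = 832·(1/2)^(986/207) + 832·(1/2)^(493/207)
      = 30.636 + 159.65 ≈ 190.29 μg.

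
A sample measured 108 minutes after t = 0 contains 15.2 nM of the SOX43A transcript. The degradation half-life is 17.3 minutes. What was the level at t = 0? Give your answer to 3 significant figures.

Number of half-lives elapsed: n = 108/17.3 ≈ 6.2428.
A₀ = A × 2^n = 15.2 × 2^6.2428 = 15.2 × 75.729 ≈ 1151.1 nM.

1150 nM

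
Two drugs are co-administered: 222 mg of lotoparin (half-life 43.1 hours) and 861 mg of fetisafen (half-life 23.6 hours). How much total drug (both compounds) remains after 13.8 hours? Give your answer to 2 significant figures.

750 mg

lotoparin: 222 × (1/2)^(13.8/43.1) = 222 × (1/2)^0.32019 ≈ 177.81 mg.
fetisafen: 861 × (1/2)^(13.8/23.6) = 861 × (1/2)^0.58475 ≈ 574.09 mg.
Total = 177.81 + 574.09 ≈ 751.9 mg.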